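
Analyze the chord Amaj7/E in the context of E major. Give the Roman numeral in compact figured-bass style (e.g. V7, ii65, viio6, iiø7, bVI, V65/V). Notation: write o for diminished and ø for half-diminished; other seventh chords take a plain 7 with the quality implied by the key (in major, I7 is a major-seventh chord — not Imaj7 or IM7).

IV43

The pitches A-C#-E-G# form a major seventh chord rooted on A.
In E major, A is the subdominant; the diatonic major seventh chord there is IV7.
With E in the bass the chord is in second inversion, so the figured bass is 43.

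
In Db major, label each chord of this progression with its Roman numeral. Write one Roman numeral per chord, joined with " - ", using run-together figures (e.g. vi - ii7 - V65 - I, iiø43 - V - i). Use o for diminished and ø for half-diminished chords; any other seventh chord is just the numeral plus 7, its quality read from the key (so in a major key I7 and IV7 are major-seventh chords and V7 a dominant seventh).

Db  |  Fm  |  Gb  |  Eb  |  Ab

Db has root Db, degree 1 in Db major, so I.
Fm: root F is the mediant; minor triad there is iii.
Gb: root Gb is the subdominant; major triad there is IV.
Eb is the secondary dominant of V (major triad on Eb): V/V.
Ab: root Ab is the dominant; major triad there is V.

I - iii - IV - V/V - V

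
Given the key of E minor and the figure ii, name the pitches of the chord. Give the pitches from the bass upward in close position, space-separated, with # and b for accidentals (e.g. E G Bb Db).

Scale degree 2 in E minor is F#; here the chord built on it is altered to a minor triad. ii is the minor supertonic, borrowed from the parallel major (the Dorian ii).
So the chord is F#-A-C#, a minor triad.

F# A C#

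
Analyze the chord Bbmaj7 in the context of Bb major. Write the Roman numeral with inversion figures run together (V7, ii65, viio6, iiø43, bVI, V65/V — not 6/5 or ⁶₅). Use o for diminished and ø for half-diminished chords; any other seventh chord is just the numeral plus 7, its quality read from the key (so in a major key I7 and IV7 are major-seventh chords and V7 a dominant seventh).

I7

Stacked in thirds the chord is Bb-D-F-A: a major seventh chord on Bb.
In Bb major, Bb is the tonic; the diatonic major seventh chord there is I7.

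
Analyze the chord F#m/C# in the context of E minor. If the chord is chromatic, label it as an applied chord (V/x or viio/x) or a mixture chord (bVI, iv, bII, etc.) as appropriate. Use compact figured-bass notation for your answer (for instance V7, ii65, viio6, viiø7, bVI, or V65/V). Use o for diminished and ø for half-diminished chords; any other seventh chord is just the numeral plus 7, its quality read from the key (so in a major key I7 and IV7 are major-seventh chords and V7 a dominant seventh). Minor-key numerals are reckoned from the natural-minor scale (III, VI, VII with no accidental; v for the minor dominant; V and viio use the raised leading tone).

ii64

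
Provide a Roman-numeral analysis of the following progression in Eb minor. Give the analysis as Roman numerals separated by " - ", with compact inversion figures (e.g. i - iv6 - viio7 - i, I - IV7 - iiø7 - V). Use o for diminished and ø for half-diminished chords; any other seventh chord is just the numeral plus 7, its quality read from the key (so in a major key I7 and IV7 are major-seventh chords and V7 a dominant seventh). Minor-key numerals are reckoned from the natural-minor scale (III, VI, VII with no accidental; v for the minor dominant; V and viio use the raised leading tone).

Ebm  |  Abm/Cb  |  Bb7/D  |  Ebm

i - iv6 - V65 - i

Ebm has root Eb, degree 1 in Eb minor, so i.
Abm/Cb: minor triad on Ab = scale degree 4 → iv6.
Bb7/D: dominant seventh chord on Bb = scale degree 5 → V65.
Ebm has root Eb, degree 1 in Eb minor, so i.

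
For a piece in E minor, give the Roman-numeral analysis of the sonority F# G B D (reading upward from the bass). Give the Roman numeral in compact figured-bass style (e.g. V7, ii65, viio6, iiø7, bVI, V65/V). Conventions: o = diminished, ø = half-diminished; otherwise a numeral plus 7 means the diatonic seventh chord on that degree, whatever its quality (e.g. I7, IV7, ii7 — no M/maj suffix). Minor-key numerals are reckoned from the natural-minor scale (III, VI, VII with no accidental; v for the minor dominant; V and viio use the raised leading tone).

III42

Stacked in thirds the chord is G-B-D-F#: a major seventh chord on G.
G is scale degree 3 in E minor, and a major seventh chord on that degree is written III7.
With F# in the bass the chord is in third inversion, so the figured bass is 42.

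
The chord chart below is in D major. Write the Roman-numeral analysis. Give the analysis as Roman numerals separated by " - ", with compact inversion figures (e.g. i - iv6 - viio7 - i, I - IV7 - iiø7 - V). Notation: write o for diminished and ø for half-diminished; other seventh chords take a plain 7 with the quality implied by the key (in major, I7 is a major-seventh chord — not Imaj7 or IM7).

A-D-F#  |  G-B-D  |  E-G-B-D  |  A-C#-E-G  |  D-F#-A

I64 - IV - ii7 - V7 - I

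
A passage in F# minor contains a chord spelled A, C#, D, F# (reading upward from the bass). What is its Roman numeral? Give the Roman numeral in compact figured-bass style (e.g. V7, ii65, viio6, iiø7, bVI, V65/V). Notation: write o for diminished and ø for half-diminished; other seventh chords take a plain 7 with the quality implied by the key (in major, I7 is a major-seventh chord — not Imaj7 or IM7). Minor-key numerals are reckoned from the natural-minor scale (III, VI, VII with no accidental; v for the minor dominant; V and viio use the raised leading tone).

Stacked in thirds the chord is D-F#-A-C#: a major seventh chord on D.
In F# minor, D is the submediant; the diatonic major seventh chord there is VI7.
With A in the bass the chord is in second inversion, so the figured bass is 43.

VI43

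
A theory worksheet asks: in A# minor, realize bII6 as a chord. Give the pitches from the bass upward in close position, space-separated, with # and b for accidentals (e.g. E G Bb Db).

D# F# B

Scale degree 2 in A# minor is B#; lowering it a half step gives B. bII6 is the Neapolitan sixth — a major triad on the lowered second degree, here in its customary first inversion.
So the chord is B-D#-F#, a major triad.
The figured bass 6 indicates first inversion, placing the third (D#) in the bass: D#-F#-B.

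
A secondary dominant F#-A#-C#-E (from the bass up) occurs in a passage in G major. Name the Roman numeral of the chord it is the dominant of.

The chord is a dominant seventh chord on F#.
A dominant resolves down a perfect fifth: F# → B. In G major, B is scale degree 3, i.e. iii.

iii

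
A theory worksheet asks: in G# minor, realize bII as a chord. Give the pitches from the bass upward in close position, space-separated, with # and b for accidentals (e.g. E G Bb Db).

A C# E

bII is the Neapolitan chord — a major triad on the lowered second degree. In G# minor that root is A.
So the chord is A-C#-E.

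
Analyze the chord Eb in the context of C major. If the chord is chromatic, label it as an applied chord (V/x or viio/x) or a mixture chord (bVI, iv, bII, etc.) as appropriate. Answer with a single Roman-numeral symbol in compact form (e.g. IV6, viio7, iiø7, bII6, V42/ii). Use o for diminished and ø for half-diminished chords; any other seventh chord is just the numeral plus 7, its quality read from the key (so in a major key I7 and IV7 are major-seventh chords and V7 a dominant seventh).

The pitches Eb-G-Bb form a major triad rooted on Eb.
Eb is the lowered third degree of C major (diatonic 3 would be E). This is a major triad on the lowered third degree, borrowed from the parallel minor.

bIII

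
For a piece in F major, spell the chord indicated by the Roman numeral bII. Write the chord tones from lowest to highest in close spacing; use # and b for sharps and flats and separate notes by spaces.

Gb Bb Db

Scale degree 2 in F major is G; lowering it a half step gives Gb. bII is the Neapolitan chord — a major triad on the lowered second degree.
So the chord is Gb-Bb-Db, a major triad.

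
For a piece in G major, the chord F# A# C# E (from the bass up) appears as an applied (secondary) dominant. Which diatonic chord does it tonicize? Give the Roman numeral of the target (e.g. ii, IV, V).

iii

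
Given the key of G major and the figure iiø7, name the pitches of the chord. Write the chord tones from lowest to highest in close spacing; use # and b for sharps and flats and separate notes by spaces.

iiø7 is the half-diminished supertonic seventh, borrowed from the parallel minor. In G major that root is A.
So the chord is A-C-Eb-G, a half-diminished seventh chord.

A C Eb G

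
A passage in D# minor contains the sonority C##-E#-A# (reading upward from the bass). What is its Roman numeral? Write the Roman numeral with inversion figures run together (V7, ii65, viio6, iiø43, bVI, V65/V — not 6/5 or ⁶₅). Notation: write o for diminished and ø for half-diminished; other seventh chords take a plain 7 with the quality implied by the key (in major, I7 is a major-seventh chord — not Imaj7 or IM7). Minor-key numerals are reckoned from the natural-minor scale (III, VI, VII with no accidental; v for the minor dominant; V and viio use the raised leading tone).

The pitches A#-C##-E# form a major triad rooted on A#.
A# is scale degree 5 in D# minor, and a major triad on that degree is written V.
With C## in the bass the chord is in first inversion, so the figured bass is 6.

V6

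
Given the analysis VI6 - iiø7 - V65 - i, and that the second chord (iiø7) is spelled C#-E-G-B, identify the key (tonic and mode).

The chord C#m7b5 is a half-diminished seventh chord rooted on C#; its label is iiø7.
iiø7 on C# implies C# is the supertonic; that puts the tonic at B, and the lowercase numeral fits minor mode.

B minor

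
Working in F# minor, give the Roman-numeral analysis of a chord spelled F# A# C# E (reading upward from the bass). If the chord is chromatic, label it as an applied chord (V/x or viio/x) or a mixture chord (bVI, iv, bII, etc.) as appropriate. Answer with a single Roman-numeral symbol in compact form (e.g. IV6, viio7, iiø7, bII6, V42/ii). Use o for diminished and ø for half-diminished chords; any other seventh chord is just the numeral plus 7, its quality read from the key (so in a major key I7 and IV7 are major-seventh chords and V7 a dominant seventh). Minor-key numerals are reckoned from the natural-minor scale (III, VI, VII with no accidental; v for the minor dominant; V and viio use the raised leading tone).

V7/iv

Stacked in thirds the chord is F#-A#-C#-E: a dominant seventh chord on F#.
F# is not a diatonic chord root with this quality in F# minor, but it lies a perfect fifth above B (iv), so the chord functions as an applied dominant of iv.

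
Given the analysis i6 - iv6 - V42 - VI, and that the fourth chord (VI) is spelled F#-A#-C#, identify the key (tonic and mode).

A# minor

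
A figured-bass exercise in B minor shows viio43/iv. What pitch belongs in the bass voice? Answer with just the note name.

The applied chord viio43/iv is rooted on D#: D#-F#-A-C.
The figure 43 means second inversion — the fifth is in the bass.

A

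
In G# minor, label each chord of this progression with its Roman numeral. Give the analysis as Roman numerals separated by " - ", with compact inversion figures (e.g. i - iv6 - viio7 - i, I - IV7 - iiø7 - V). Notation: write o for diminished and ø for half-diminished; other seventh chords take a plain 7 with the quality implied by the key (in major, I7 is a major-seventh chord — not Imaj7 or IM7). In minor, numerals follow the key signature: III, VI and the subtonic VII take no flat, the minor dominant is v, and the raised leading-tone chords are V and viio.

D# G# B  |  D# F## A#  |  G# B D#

i64 - V - i

D#-G#-B has root G#, degree 1 in G# minor, so i64.
D#-F##-A#: root D# is the dominant; major triad there is V.
G#-B-D# has root G#, degree 1 in G# minor, so i.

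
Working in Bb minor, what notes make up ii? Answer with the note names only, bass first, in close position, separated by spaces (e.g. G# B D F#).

C Eb G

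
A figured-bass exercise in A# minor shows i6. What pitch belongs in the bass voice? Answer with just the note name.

C#

i in A# minor has root A#; the chord is A#-C#-E#.
The figure 6 means first inversion — the third is in the bass.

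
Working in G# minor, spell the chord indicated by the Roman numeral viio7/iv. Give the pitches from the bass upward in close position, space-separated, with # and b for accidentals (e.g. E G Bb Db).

viio7/iv is a secondary leading-tone chord. The target iv is C# in G# minor; the applied chord is rooted a semitone below, on B#.
Building a fully diminished seventh chord on B# gives B#-D#-F#-A.

B# D# F# A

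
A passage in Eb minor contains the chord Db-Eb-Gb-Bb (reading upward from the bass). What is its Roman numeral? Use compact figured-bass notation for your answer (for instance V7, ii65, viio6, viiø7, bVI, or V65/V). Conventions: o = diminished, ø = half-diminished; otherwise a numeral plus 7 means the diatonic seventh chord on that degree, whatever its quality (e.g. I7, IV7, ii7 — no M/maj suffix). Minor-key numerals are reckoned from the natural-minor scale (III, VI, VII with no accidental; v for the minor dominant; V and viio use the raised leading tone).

i42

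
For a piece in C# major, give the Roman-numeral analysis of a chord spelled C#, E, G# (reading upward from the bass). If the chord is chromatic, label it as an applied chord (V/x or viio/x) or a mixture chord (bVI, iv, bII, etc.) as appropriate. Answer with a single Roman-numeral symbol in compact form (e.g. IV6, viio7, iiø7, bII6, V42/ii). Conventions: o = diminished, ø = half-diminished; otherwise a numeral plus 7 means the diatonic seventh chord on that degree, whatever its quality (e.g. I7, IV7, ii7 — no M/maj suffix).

i

Stacked in thirds the chord is C#-E-G#: a minor triad on C#.
C# is the first degree of C# major. This is the minor tonic, borrowed from the parallel minor.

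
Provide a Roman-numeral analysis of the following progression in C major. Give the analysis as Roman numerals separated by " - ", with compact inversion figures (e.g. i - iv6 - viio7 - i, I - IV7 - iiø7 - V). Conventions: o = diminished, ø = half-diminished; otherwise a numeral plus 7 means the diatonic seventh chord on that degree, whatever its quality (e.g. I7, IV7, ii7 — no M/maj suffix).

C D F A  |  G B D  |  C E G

C-D-F-A: root D is the supertonic; minor seventh chord there is ii42.
G-B-D: major triad on G = scale degree 5 → V.
C-E-G has root C, degree 1 in C major, so I.

ii42 - V - I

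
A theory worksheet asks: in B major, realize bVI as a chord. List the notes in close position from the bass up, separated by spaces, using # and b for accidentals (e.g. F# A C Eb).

bVI is a major triad on the lowered sixth degree, borrowed from the parallel minor. In B major that root is G.
So the chord is G-B-D.

G B D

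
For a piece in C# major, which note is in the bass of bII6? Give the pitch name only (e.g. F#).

bII in C# major has root D; the chord is D-F#-A.
The figure 6 means first inversion — the third is in the bass.

F#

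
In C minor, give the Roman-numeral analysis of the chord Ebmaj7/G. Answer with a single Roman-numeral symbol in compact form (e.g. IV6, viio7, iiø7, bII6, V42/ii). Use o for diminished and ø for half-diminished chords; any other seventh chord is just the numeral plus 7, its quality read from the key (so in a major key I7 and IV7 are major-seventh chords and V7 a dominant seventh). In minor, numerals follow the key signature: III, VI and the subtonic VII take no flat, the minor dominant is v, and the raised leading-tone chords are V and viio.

Stacked in thirds the chord is Eb-G-Bb-D: a major seventh chord on Eb.
In C minor, Eb is the mediant; the diatonic major seventh chord there is III7.
With G in the bass the chord is in first inversion, so the figured bass is 65.

III65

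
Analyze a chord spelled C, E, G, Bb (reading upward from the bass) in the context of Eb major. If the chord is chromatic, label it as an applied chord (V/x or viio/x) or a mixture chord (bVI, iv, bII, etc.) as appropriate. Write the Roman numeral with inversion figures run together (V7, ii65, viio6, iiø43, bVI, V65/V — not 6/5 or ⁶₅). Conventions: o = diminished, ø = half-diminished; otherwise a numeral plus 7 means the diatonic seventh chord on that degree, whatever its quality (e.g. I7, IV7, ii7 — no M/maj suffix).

V7/ii

The pitches C-E-G-Bb form a dominant seventh chord rooted on C.
C is not a diatonic chord root with this quality in Eb major, but it lies a perfect fifth above F (ii), so the chord functions as an applied dominant of ii.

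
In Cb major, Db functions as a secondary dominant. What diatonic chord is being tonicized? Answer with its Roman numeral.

The chord is a major triad on Db.
A dominant resolves down a perfect fifth: Db → Gb. In Cb major, Gb is scale degree 5, i.e. V.

V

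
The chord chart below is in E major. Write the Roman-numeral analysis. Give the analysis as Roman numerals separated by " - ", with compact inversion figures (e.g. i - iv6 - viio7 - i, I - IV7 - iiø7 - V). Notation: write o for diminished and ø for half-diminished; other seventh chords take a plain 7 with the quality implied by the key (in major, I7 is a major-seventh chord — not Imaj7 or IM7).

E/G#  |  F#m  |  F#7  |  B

I6 - ii - V7/V - V

E/G#: root E is the tonic; major triad there is I6.
F#m: root F# is the supertonic; minor triad there is ii.
F#7: chromatic; F# is V of V, so V7/V.
B has root B, degree 5 in E major, so V.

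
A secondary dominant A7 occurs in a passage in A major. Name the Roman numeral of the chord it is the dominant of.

IV

The chord is a dominant seventh chord on A.
A dominant resolves down a perfect fifth: A → D. In A major, D is scale degree 4, i.e. IV.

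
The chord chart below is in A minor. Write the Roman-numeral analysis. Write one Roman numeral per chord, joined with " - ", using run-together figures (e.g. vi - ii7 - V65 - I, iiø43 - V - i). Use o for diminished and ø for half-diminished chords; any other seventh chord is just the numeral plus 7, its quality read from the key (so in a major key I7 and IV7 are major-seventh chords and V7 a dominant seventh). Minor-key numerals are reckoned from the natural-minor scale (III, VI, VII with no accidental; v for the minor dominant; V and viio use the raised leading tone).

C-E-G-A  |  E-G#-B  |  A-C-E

i65 - V - i

C-E-G-A: minor seventh chord on A = scale degree 1 → i65.
E-G#-B: root E is the dominant; major triad there is V.
A-C-E: minor triad on A = scale degree 1 → i.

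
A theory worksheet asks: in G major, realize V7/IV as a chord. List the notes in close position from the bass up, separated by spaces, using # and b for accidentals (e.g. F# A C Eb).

The slash means an applied dominant: we want the dominant of IV. In G major, IV is C major, and its dominant is built on G.
Building a dominant seventh chord on G gives G-B-D-F.

G B D F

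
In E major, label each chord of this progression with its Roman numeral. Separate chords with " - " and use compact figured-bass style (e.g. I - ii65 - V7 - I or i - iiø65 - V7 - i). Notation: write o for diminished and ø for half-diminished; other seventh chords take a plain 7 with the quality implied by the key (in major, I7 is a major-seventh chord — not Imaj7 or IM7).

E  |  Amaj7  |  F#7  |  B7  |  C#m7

I - IV7 - V7/V - V7 - vi7

E has root E, degree 1 in E major, so I.
Amaj7: root A is the subdominant; major seventh chord there is IV7.
F#7 is the secondary dominant of V (dominant seventh chord on F#): V7/V.
B7: root B is the dominant; dominant seventh chord there is V7.
C#m7: root C# is the submediant; minor seventh chord there is vi7.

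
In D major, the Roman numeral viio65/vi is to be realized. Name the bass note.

The applied chord viio65/vi is rooted on A#: A#-C#-E-G.
The figure 65 means first inversion — the third is in the bass.

C#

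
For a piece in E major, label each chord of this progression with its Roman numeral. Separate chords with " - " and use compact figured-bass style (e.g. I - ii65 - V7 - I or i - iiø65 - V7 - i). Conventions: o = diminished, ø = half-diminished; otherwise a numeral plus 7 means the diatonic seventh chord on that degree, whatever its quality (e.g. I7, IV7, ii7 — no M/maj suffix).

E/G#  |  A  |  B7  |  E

I6 - IV - V7 - I

E/G#: major triad on E = scale degree 1 → I6.
A: major triad on A = scale degree 4 → IV.
B7: root B is the dominant; dominant seventh chord there is V7.
E: root E is the tonic; major triad there is I.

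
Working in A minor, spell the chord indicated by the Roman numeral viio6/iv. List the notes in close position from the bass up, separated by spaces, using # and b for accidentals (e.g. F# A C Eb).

The slash marks an applied leading-tone chord: viio of iv. In A minor, iv is D, so the leading tone to it is C#, a half step below.
Building a diminished triad on C# gives C#-E-G.
With the 6 figure the chord is in first inversion; from the bass E upward in close position it reads E-G-C#.

E G C#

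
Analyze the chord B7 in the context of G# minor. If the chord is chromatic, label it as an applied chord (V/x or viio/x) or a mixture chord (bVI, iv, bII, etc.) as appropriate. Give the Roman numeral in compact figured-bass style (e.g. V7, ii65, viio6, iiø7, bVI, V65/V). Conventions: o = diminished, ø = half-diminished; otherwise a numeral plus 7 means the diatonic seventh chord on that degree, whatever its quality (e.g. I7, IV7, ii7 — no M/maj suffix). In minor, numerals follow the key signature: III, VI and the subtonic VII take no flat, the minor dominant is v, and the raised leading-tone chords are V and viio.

The pitches B-D#-F#-A form a dominant seventh chord rooted on B.
B is not a diatonic chord root with this quality in G# minor, but it lies a perfect fifth above E (VI), so the chord functions as an applied dominant of VI.

V7/VI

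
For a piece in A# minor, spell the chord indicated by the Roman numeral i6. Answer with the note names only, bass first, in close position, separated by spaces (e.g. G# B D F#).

C# E# A#

In A# minor, the tonic is A#, and the diatonic chord built there is a minor triad.
That chord is spelled A#-C#-E#.
With the 6 figure the chord is in first inversion; from the bass C# upward in close position it reads C#-E#-A#.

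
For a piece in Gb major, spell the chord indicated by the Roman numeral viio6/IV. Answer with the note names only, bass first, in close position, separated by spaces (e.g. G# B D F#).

viio6/IV is a secondary leading-tone chord. The target IV is Cb in Gb major; the applied chord is rooted a semitone below, on Bb.
Building a diminished triad on Bb gives Bb-Db-Fb.
With the 6 figure the chord is in first inversion; from the bass Db upward in close position it reads Db-Fb-Bb.

Db Fb Bb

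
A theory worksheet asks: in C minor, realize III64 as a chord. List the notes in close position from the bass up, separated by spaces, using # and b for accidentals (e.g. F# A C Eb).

Bb Eb G

The numeral's case and figure indicate a major triad. In C minor its root, the mediant, is Eb.
That chord is spelled Eb-G-Bb.
The figured bass 64 indicates second inversion, placing the fifth (Bb) in the bass: Bb-Eb-G.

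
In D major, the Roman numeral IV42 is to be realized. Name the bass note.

F#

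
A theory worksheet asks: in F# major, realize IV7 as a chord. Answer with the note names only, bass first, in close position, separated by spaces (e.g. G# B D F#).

B D# F# A#

In F# major, the subdominant is B, and the diatonic chord built there is a major seventh chord.
Stacking thirds from B gives B-D#-F#-A#.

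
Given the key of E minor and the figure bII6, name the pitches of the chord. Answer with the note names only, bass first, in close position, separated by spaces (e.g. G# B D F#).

Scale degree 2 in E minor is F#; lowering it a half step gives F. bII6 is the Neapolitan sixth — a major triad on the lowered second degree, here in its customary first inversion.
So the chord is F-A-C, a major triad.
The figured bass 6 indicates first inversion, placing the third (A) in the bass: A-C-F.

A C F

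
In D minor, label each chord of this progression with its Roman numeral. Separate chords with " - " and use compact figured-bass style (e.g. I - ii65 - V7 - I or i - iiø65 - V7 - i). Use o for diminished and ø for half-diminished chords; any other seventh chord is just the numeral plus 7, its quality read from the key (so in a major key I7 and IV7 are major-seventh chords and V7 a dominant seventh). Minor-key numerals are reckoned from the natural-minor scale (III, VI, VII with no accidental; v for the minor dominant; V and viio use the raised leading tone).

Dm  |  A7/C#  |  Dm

i - V65 - i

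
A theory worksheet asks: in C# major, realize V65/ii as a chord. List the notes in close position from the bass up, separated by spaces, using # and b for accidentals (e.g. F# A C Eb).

C## E# G# A#

The slash means an applied dominant: we want the dominant of ii. In C# major, ii is D# minor, and its dominant is built on A#.
Building a dominant seventh chord on A# gives A#-C##-E#-G#.
The figured bass 65 indicates first inversion, placing the third (C##) in the bass: C##-E#-G#-A#.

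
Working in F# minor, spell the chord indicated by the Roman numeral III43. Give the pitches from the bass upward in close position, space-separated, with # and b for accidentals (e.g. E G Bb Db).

The numeral's case and figure indicate a major seventh chord. In F# minor its root, the mediant, is A.
That chord is spelled A-C#-E-G#.
With the 43 figure the chord is in second inversion; from the bass E upward in close position it reads E-G#-A-C#.

E G# A C#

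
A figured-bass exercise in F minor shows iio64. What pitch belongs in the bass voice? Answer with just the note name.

Db

iio in F minor has root G; the chord is G-Bb-Db.
The figure 64 means second inversion — the fifth is in the bass.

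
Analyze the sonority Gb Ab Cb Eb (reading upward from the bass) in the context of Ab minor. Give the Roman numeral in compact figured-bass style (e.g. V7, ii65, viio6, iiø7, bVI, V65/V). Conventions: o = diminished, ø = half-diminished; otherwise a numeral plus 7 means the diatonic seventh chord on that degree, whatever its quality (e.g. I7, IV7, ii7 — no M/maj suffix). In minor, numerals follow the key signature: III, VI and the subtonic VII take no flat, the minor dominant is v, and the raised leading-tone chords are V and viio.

Stacked in thirds the chord is Ab-Cb-Eb-Gb: a minor seventh chord on Ab.
Ab is scale degree 1 in Ab minor, and a minor seventh chord on that degree is written i7.
With Gb in the bass the chord is in third inversion, so the figured bass is 42.

i42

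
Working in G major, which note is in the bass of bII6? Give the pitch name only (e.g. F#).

C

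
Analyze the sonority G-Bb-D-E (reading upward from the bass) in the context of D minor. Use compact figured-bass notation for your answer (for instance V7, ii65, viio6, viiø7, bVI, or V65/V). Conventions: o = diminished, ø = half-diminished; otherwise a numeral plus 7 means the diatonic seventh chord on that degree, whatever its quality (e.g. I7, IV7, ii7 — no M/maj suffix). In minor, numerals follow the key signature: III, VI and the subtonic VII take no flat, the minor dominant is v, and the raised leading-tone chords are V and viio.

iiø65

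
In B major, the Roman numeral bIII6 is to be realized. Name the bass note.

bIII in B major has root D; the chord is D-F#-A.
The figure 6 means first inversion — the third is in the bass.

F#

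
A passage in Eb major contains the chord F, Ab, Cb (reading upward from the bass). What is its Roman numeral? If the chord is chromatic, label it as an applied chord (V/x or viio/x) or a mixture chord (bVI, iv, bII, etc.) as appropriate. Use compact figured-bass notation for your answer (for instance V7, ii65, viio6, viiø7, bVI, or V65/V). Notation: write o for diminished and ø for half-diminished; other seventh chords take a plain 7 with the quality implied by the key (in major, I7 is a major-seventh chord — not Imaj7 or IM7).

The pitches F-Ab-Cb form a diminished triad rooted on F.
F is the second degree of Eb major. This is the diminished supertonic triad, borrowed from the parallel minor.

iio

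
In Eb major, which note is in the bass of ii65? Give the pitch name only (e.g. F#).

Ab

ii in Eb major has root F; the chord is F-Ab-C-Eb.
The figure 65 means first inversion — the third is in the bass.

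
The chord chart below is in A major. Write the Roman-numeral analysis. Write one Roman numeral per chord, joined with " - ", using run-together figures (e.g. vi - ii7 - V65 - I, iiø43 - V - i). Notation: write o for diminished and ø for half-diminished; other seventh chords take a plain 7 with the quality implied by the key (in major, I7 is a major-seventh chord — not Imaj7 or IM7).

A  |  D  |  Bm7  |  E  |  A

I - IV - ii7 - V - I

A: major triad on A = scale degree 1 → I.
D has root D, degree 4 in A major, so IV.
Bm7 has root B, degree 2 in A major, so ii7.
E: major triad on E = scale degree 5 → V.
A: major triad on A = scale degree 1 → I.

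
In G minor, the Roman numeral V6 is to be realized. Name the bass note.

V in G minor has root D; the chord is D-F#-A.
The figure 6 means first inversion — the third is in the bass.

F#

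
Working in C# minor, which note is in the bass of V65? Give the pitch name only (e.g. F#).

V in C# minor has root G#; the chord is G#-B#-D#-F#.
The figure 65 means first inversion — the third is in the bass.

B#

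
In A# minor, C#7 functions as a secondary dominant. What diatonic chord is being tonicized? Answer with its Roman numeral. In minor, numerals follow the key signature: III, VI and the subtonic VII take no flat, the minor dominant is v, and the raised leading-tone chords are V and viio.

The chord is a dominant seventh chord on C#.
A dominant resolves down a perfect fifth: C# → F#. In A# minor, F# is scale degree 6, i.e. VI.

VI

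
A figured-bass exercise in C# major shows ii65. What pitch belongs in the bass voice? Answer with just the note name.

F#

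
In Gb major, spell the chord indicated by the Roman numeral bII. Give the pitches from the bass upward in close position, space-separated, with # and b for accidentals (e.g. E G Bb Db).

Abb Cb Ebb

Scale degree 2 in Gb major is Ab; lowering it a half step gives Abb. bII is the Neapolitan chord — a major triad on the lowered second degree.
So the chord is Abb-Cb-Ebb, a major triad.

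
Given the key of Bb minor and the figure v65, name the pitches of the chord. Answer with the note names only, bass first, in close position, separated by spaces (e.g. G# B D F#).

The numeral's case and figure indicate a minor seventh chord. In Bb minor its root, the dominant, is F.
That chord is spelled F-Ab-C-Eb.
With the 65 figure the chord is in first inversion; from the bass Ab upward in close position it reads Ab-C-Eb-F.

Ab C Eb F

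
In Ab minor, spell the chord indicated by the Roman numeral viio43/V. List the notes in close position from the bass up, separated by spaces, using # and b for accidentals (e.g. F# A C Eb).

Ab Cb D F

viio43/V is a secondary leading-tone chord. The target V is Eb in Ab minor; the applied chord is rooted a semitone below, on D.
Building a fully diminished seventh chord on D gives D-F-Ab-Cb.
The figured bass 43 indicates second inversion, placing the fifth (Ab) in the bass: Ab-Cb-D-F.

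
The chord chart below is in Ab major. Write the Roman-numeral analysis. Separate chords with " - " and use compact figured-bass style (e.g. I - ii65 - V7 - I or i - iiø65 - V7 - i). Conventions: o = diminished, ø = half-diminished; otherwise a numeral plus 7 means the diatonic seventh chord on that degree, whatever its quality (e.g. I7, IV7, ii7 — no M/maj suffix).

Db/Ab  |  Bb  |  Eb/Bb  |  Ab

Db/Ab: root Db is the subdominant; major triad there is IV64.
Bb: chromatic; Bb is V of V, so V/V.
Eb/Bb: root Eb is the dominant; major triad there is V64.
Ab: major triad on Ab = scale degree 1 → I.

IV64 - V/V - V64 - I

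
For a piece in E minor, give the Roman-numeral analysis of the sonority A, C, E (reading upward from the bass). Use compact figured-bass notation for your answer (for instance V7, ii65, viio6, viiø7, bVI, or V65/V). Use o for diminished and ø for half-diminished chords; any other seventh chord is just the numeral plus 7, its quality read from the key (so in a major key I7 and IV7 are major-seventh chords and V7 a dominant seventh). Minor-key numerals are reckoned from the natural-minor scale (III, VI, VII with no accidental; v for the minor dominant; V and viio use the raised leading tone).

iv

The pitches A-C-E form a minor triad rooted on A.
A is scale degree 4 in E minor, and a minor triad on that degree is written iv.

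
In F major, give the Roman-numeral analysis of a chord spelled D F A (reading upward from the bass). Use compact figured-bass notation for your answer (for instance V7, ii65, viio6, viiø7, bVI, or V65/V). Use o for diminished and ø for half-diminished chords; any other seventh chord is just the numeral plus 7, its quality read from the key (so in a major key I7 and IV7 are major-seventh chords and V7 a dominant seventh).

The pitches D-F-A form a minor triad rooted on D.
D is scale degree 6 in F major, and a minor triad on that degree is written vi.

vi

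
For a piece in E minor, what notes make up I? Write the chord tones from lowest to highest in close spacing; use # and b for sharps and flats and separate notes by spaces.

Scale degree 1 in E minor is E; here the chord built on it is altered to a major triad. I is the major tonic (Picardy third), borrowed from the parallel major.
So the chord is E-G#-B, a major triad.

E G# B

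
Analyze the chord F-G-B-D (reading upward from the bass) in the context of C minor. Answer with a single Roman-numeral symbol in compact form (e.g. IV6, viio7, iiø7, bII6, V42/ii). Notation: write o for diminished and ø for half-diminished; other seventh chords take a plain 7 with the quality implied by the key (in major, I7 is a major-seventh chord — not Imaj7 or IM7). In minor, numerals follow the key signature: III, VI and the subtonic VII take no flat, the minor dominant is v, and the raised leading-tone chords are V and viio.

V42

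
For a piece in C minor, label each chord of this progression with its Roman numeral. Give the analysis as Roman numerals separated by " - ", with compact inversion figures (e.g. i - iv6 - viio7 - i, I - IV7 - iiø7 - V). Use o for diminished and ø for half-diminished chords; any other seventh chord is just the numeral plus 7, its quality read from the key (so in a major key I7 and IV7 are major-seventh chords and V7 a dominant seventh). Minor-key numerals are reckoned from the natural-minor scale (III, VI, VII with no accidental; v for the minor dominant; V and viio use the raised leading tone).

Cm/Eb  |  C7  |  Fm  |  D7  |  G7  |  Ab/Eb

Cm/Eb: root C is the tonic; minor triad there is i6.
C7 is the secondary dominant of iv (dominant seventh chord on C): V7/iv.
Fm has root F, degree 4 in C minor, so iv.
D7 is the secondary dominant of V (dominant seventh chord on D): V7/V.
G7: root G is the dominant; dominant seventh chord there is V7.
Ab/Eb: major triad on Ab = scale degree 6 → VI64.

i6 - V7/iv - iv - V7/V - V7 - VI64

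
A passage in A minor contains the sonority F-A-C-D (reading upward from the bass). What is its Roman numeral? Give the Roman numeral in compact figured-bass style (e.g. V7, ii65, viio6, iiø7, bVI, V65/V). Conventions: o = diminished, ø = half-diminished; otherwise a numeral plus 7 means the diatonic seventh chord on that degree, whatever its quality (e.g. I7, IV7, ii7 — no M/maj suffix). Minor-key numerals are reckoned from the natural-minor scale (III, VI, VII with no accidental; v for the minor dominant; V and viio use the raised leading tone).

iv65

The pitches D-F-A-C form a minor seventh chord rooted on D.
D is scale degree 4 in A minor, and a minor seventh chord on that degree is written iv7.
With F in the bass the chord is in first inversion, so the figured bass is 65.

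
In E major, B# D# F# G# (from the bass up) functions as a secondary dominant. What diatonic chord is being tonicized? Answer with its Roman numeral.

The chord is a dominant seventh chord on G#.
A dominant resolves down a perfect fifth: G# → C#. In E major, C# is scale degree 6, i.e. vi.

vi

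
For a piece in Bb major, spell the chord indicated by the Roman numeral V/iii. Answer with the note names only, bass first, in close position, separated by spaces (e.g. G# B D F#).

A C# E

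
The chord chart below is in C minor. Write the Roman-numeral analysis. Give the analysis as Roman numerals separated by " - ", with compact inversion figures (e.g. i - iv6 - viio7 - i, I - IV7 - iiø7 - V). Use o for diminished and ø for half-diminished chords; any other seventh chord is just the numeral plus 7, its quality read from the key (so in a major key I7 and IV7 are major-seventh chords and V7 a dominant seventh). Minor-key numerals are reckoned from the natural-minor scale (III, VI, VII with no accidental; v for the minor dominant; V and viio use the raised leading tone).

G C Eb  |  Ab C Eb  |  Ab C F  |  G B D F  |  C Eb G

i64 - VI - iv6 - V7 - i

G-C-Eb has root C, degree 1 in C minor, so i64.
Ab-C-Eb: major triad on Ab = scale degree 6 → VI.
Ab-C-F: minor triad on F = scale degree 4 → iv6.
G-B-D-F has root G, degree 5 in C minor, so V7.
C-Eb-G: minor triad on C = scale degree 1 → i.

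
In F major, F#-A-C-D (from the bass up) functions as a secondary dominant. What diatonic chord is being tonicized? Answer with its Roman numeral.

The chord is a dominant seventh chord on D.
A dominant resolves down a perfect fifth: D → G. In F major, G is scale degree 2, i.e. ii.

ii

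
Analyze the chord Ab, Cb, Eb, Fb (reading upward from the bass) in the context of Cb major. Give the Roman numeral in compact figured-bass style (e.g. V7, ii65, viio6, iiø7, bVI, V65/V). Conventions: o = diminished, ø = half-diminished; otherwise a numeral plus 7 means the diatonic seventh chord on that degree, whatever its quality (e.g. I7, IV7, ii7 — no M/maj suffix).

IV65

Stacked in thirds the chord is Fb-Ab-Cb-Eb: a major seventh chord on Fb.
Fb is scale degree 4 in Cb major, and a major seventh chord on that degree is written IV7.
With Ab in the bass the chord is in first inversion, so the figured bass is 65.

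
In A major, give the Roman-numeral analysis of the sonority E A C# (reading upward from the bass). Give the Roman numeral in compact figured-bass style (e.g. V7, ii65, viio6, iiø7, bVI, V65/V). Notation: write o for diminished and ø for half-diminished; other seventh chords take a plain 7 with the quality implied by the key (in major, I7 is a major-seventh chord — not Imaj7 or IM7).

Stacked in thirds the chord is A-C#-E: a major triad on A.
A is scale degree 1 in A major, and a major triad on that degree is written I.
With E in the bass the chord is in second inversion, so the figured bass is 64.

I64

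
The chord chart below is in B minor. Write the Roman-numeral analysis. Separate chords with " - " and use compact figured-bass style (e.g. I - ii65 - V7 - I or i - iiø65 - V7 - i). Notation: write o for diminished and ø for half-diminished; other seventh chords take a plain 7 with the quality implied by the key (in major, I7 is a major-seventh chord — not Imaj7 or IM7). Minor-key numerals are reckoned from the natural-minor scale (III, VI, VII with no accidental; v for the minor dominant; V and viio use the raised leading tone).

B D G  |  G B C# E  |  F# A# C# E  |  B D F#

VI6 - iiø43 - V7 - i

B-D-G: root G is the submediant; major triad there is VI6.
G-B-C#-E has root C#, degree 2 in B minor, so iiø43.
F#-A#-C#-E: root F# is the dominant; dominant seventh chord there is V7.
B-D-F#: root B is the tonic; minor triad there is i.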